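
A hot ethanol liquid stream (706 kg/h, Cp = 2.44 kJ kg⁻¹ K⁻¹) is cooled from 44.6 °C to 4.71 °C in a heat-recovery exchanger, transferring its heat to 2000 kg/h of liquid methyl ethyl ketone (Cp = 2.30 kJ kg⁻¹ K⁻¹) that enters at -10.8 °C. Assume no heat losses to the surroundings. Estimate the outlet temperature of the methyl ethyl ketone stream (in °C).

Heat released by hot stream: Q = 706 × 2.44 × (44.6 − 4.71) = 68716 kJ/h
Energy balance on cold side (adiabatic exchanger): Q = ṁ_c·Cp_c·(T_c,out − T_c,in)
T_c,out = -10.8 + 68716/(2000 × 2.30) = 4.1383 °C

T_c,out = 4.14 °C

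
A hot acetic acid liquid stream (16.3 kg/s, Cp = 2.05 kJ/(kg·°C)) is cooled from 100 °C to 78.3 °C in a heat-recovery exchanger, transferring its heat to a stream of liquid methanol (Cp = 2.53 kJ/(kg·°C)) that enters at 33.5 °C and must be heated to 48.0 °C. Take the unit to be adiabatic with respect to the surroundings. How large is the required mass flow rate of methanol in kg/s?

ṁ_c = 19.8 kg/s

Heat released by hot stream: Q = 16.3 × 2.05 × (100 − 78.3) = 725.11 kJ/s
Energy balance on cold side (adiabatic exchanger): Q = ṁ_c·Cp_c·(T_c,out − T_c,in)
ṁ_c = 725.11 / [2.53 × (48.0 − 33.5)] = 19.766 kg/s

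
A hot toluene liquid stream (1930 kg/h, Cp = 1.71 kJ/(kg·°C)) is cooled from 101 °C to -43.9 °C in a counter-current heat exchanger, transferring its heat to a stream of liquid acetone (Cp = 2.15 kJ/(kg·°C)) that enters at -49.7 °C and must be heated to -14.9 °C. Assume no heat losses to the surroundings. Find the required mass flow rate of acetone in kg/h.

ṁ_c = 6390 kg/h

Heat released by hot stream: Q = 1930 × 1.71 × (101 − -43.9) = 478210 kJ/h
Energy balance on cold side (adiabatic exchanger): Q = ṁ_c·Cp_c·(T_c,out − T_c,in)
ṁ_c = 478210 / [2.15 × (-14.9 − -49.7)] = 6391.5 kg/h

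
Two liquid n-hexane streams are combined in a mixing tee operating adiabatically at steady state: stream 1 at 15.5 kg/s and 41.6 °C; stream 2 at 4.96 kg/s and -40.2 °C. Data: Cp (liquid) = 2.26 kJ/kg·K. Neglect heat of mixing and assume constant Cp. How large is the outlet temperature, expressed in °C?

T_out = 21.8 °C

Adiabatic, steady state ⇒ Σ ṁᵢCp,ᵢ(T_out − Tᵢ) = 0
Σ ṁᵢCp,ᵢTᵢ = 15.5×2.26×41.6 + 4.96×2.26×-40.2 = 1006.6
Σ ṁᵢCp,ᵢ = 15.5×2.26 + 4.96×2.26 = 46.24
T_out = 1006.6 / 46.24 = 21.77 °C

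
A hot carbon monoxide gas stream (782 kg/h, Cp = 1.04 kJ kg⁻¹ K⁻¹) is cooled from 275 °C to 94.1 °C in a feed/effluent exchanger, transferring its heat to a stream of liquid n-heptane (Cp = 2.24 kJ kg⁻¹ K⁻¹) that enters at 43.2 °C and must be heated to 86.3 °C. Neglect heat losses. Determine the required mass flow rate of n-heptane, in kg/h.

Heat released by hot stream: Q = 782 × 1.04 × (275 − 94.1) = 147120 kJ/h
Energy balance on cold side (adiabatic exchanger): Q = ṁ_c·Cp_c·(T_c,out − T_c,in)
ṁ_c = 147120 / [2.24 × (86.3 − 43.2)] = 1523.9 kg/h

ṁ_c = 1520 kg/h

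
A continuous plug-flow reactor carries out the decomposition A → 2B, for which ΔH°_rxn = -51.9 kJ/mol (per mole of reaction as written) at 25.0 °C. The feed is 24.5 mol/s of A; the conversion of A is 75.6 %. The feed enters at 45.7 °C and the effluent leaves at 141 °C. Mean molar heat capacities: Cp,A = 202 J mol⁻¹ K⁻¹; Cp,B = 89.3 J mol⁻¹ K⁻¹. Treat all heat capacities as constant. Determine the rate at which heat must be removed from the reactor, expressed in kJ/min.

Q_out = 32400 kJ/min

Extent of reaction ξ = 0.756 × 24.5 = 18.522 mol/s
Reaction term: ξ·ΔH°_rxn = 18.522 × -51.9 = -961.29 kJ/s
Sensible, feed 45.7→25 °C: -102.44 kJ/s
Outlet flows (mol/s): A 5.978, B 37.044
Sensible, products 25→141 °C: 523.81 kJ/s
Q = ΔH = -539.93 kJ/s = -539.93 kW
Heat removed = 32396 kJ/min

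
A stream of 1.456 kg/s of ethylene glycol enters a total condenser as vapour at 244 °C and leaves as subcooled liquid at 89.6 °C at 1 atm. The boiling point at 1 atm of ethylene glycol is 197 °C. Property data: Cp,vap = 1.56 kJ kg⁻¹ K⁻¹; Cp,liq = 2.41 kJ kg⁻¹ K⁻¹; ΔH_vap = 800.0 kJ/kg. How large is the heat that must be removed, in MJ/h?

Q_c = 5930 MJ/h

vapour 244→197 °C: -73.32 kJ/kg
condensation at 197 °C: -800 kJ/kg
liquid 197→89.6 °C: -258.83 kJ/kg
Δh = -73.32 + -800 + -258.83 = -1132.2 kJ/kg
Q = ṁ·Δh = 1.456 kg/s × -1132.2 kJ/kg = -1648.4 kJ/s
|Q| = 1648.4 kW = 5934.3 MJ/h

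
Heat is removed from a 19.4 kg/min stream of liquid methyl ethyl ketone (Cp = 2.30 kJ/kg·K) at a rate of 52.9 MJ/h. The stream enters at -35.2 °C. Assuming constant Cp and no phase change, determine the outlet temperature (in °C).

T_out = -55.0 °C

Q = 52.9 MJ/h = 881.67 kJ/min
ΔT = Q/(ṁ·Cp) = 881.67/(19.4×2.30) = 19.759 K
T_out = -35.2 − 19.759 = -54.959 °C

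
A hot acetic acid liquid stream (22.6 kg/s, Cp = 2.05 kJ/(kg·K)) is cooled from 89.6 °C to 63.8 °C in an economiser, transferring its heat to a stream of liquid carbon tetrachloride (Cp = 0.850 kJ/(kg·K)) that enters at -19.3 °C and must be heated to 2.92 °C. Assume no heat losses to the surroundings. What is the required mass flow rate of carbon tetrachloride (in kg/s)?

ṁ_c = 63.3 kg/s

Heat released by hot stream: Q = 22.6 × 2.05 × (89.6 − 63.8) = 1195.3 kJ/s
Energy balance on cold side (adiabatic exchanger): Q = ṁ_c·Cp_c·(T_c,out − T_c,in)
ṁ_c = 1195.3 / [0.850 × (2.92 − -19.3)] = 63.288 kg/s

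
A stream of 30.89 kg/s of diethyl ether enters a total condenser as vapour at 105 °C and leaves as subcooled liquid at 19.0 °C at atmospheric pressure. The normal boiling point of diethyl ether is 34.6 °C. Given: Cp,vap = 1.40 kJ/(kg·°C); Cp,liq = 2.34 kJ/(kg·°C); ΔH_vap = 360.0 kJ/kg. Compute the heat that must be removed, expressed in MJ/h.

vapour 105→34.6 °C: -98.56 kJ/kg
condensation at 34.6 °C: -360 kJ/kg
liquid 34.6→19.0 °C: -36.504 kJ/kg
Δh = -98.56 + -360 + -36.504 = -495.06 kJ/kg
Q = ṁ·Δh = 30.89 kg/s × -495.06 kJ/kg = -15293 kJ/s
|Q| = 15293 kW = 55053 MJ/h

Q_c = 55100 MJ/h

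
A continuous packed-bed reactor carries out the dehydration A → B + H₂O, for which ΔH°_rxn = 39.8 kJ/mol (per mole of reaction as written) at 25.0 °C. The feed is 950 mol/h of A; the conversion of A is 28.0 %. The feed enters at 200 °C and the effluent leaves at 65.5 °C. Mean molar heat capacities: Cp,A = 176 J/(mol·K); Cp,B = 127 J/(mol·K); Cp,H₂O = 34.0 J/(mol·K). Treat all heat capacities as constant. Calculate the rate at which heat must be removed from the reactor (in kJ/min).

Q_out = 201 kJ/min

Extent of reaction ξ = 0.280 × 950 = 266 mol/h
Reaction term: ξ·ΔH°_rxn = 266 × 39.8 = 10587 kJ/h
Sensible, feed 200→25 °C: -29260 kJ/h
Outlet flows (mol/h): A 684, B 266, H₂O 266
Sensible, products 25→65.5 °C: 6610 kJ/h
Q = ΔH = -12063 kJ/h = -3.3509 kW
Heat removed = 201.05 kJ/min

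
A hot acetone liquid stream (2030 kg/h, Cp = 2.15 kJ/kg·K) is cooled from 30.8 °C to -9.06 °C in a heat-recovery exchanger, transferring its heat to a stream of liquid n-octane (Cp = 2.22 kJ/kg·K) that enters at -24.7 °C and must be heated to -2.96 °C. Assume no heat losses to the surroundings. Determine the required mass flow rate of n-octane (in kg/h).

Heat released by hot stream: Q = 2030 × 2.15 × (30.8 − -9.06) = 173970 kJ/h
Energy balance on cold side (adiabatic exchanger): Q = ṁ_c·Cp_c·(T_c,out − T_c,in)
ṁ_c = 173970 / [2.22 × (-2.96 − -24.7)] = 3604.6 kg/h

ṁ_c = 3600 kg/h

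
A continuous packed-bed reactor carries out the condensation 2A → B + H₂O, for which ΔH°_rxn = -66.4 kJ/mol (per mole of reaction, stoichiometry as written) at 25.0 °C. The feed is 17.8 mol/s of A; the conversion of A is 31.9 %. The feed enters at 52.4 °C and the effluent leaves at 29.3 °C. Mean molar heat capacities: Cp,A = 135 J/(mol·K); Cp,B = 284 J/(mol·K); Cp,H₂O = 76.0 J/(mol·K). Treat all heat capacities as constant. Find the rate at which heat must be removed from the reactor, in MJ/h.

Extent of reaction ξ = 0.319 × 17.8 / 2 = 2.8391 mol/s
Reaction term: ξ·ΔH°_rxn = 2.8391 × -66.4 = -188.52 kJ/s
Sensible, feed 52.4→25 °C: -65.842 kJ/s
Outlet flows (mol/s): A 12.122, B 2.8391, H₂O 2.8391
Sensible, products 25→29.3 °C: 11.432 kJ/s
Q = ΔH = -242.93 kJ/s = -242.93 kW
Heat removed = 874.54 MJ/h

Q_out = 875 MJ/h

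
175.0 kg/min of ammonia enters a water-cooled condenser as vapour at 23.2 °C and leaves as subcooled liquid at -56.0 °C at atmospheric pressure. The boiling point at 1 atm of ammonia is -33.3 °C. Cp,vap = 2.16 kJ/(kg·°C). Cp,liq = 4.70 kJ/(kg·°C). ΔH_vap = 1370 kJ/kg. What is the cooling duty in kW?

Q_c = 4660 kW

vapour 23.2→-33.3 °C: -122.04 kJ/kg
condensation at -33.3 °C: -1370 kJ/kg
liquid -33.3→-56.0 °C: -106.69 kJ/kg
Δh = -122.04 + -1370 + -106.69 = -1598.7 kJ/kg
Q = ṁ·Δh = 175.0 kg/min × -1598.7 kJ/kg = -279780 kJ/min
|Q| = 4663 kW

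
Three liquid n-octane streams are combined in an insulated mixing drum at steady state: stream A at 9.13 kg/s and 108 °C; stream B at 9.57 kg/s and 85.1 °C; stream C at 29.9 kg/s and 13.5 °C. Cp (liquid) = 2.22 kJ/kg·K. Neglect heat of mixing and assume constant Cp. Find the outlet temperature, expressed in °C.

T_out = 45.4 °C

No heat crosses the boundary, so H_out = H_in.
T_out = Σ ṁᵢCp,ᵢTᵢ / Σ ṁᵢCp,ᵢ
      = 4893.1 / 107.89 = 45.352 °C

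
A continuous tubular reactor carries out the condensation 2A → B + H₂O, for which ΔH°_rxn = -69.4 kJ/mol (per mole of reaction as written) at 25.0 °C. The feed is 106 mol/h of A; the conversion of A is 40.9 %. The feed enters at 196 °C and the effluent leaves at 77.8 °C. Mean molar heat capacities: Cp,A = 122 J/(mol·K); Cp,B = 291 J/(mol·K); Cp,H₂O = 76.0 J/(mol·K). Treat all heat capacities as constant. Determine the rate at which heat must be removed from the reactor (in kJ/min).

Q_out = 48.2 kJ/min

Extent of reaction ξ = 0.409 × 106 / 2 = 21.677 mol/h
Reaction term: ξ·ΔH°_rxn = 21.677 × -69.4 = -1504.4 kJ/h
Sensible, feed 196→25 °C: -2211.4 kJ/h
Outlet flows (mol/h): A 62.646, B 21.677, H₂O 21.677
Sensible, products 25→77.8 °C: 823.59 kJ/h
Q = ΔH = -2892.2 kJ/h = -0.80338 kW
Heat removed = 48.203 kJ/min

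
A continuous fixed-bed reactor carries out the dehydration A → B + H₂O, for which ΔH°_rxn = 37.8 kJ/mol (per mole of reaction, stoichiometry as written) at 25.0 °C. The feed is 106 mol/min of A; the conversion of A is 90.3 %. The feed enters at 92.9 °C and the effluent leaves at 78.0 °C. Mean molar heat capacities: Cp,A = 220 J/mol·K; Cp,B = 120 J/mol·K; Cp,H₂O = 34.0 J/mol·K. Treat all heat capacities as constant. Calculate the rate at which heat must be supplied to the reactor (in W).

Q_in = 48900 W

Extent of reaction ξ = 0.903 × 106 = 95.718 mol/min
Reaction term: ξ·ΔH°_rxn = 95.718 × 37.8 = 3618.1 kJ/min
Sensible, feed 92.9→25 °C: -1583.4 kJ/min
Outlet flows (mol/min): A 10.282, B 95.718, H₂O 95.718
Sensible, products 25→78.0 °C: 901.14 kJ/min
Q = ΔH = 2935.9 kJ/min = 48.931 kW
Heat supplied = 48931 W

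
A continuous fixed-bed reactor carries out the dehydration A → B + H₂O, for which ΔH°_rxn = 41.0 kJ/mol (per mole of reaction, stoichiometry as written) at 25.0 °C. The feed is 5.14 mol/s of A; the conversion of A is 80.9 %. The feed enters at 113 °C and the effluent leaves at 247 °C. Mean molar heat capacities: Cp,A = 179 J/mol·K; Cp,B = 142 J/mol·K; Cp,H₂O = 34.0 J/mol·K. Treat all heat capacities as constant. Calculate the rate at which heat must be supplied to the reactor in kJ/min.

Q_in = 17500 kJ/min

Extent of reaction ξ = 0.809 × 5.14 = 4.1583 mol/s
Reaction term: ξ·ΔH°_rxn = 4.1583 × 41.0 = 170.49 kJ/s
Sensible, feed 113→25 °C: -80.965 kJ/s
Outlet flows (mol/s): A 0.98174, B 4.1583, H₂O 4.1583
Sensible, products 25→247 °C: 201.48 kJ/s
Q = ΔH = 291.01 kJ/s = 291.01 kW
Heat supplied = 17460 kJ/min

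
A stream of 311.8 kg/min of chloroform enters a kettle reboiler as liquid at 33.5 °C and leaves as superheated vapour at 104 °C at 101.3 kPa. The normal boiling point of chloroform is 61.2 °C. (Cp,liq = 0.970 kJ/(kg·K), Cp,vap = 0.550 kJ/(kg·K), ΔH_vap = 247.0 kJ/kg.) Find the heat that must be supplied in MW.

liquid 33.5→61.2 °C: 26.869 kJ/kg
vaporisation at 61.2 °C: 247 kJ/kg
vapour 61.2→104 °C: 23.54 kJ/kg
Δh = 26.869 + 247 + 23.54 = 297.41 kJ/kg
Q = ṁ·Δh = 311.8 kg/min × 297.41 kJ/kg = 92732 kJ/min
|Q| = 1545.5 kW = 1.5455 MW

Q = 1.55 MW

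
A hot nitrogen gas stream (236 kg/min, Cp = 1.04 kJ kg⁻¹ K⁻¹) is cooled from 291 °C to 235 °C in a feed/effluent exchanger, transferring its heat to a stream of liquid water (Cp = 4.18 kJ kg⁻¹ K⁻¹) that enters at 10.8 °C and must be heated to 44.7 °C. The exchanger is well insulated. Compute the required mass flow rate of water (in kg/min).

ṁ_c = 97.0 kg/min

Heat released by hot stream: Q = 236 × 1.04 × (291 − 235) = 13745 kJ/min
Energy balance on cold side (adiabatic exchanger): Q = ṁ_c·Cp_c·(T_c,out − T_c,in)
ṁ_c = 13745 / [4.18 × (44.7 − 10.8)] = 96.997 kg/min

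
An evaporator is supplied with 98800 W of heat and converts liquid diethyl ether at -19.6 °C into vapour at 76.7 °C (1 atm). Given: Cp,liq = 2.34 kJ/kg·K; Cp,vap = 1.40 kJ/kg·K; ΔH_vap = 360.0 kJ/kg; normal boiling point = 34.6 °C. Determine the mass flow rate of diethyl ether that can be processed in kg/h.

Δh = 2.34×(34.6−-19.6) + 360.0 + 1.40×(76.7−34.6) = 545.77 kJ/kg
Q = 98800 W = 98.8 kJ/s = 355680 kJ/h
ṁ = Q/Δh = 355680 / 545.77 = 651.71 kg/h

ṁ = 652 kg/h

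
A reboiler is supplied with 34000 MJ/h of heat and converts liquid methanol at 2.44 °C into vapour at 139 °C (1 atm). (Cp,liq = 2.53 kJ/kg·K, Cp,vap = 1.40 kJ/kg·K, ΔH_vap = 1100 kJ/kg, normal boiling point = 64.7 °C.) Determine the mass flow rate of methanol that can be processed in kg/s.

ṁ = 6.94 kg/s

Δh = 2.53×(64.7−2.44) + 1100 + 1.40×(139−64.7) = 1361.5 kJ/kg
Q = 34000 MJ/h = 9444.4 kJ/s = 9444.4 kJ/s
ṁ = Q/Δh = 9444.4 / 1361.5 = 6.9366 kg/s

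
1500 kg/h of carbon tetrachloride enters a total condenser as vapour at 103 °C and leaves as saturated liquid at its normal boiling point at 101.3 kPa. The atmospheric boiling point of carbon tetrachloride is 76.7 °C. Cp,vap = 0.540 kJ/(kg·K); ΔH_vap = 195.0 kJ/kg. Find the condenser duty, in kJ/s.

Q_c = 87.2 kJ/s

vapour 103→76.7 °C: -14.202 kJ/kg
condensation at 76.7 °C: -195 kJ/kg
Δh = -14.202 + -195 = -209.2 kJ/kg
Q = ṁ·Δh = 1500 kg/h × -209.2 kJ/kg = -313800 kJ/h
|Q| = 87.168 kW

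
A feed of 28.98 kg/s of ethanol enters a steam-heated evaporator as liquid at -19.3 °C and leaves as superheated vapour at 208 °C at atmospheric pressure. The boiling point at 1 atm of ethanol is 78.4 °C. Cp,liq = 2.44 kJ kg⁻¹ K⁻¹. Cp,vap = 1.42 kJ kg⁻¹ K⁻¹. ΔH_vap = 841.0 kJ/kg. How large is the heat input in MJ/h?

liquid -19.3→78.4 °C: 238.39 kJ/kg
vaporisation at 78.4 °C: 841 kJ/kg
vapour 78.4→208 °C: 184.03 kJ/kg
Δh = 238.39 + 841 + 184.03 = 1263.4 kJ/kg
Q = ṁ·Δh = 28.98 kg/s × 1263.4 kJ/kg = 36614 kJ/s
|Q| = 36614 kW = 131810 MJ/h

Q = 132000 MJ/h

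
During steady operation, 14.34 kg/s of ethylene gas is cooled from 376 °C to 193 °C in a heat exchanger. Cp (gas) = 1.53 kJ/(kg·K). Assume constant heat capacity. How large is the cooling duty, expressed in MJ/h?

Q = ṁ·Cp·ΔT = 14.34 × 1.53 × (193 − 376) = -4015.1 kJ/s
Cooling duty = 14454 MJ/h

Q_c = 14500 MJ/h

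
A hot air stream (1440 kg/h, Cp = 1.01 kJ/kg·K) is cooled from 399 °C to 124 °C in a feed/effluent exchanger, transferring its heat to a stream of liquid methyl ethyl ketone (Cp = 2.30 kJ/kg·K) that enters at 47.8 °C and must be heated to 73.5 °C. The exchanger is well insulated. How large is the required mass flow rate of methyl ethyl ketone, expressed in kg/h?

Heat released by hot stream: Q = 1440 × 1.01 × (399 − 124) = 399960 kJ/h
Energy balance on cold side (adiabatic exchanger): Q = ṁ_c·Cp_c·(T_c,out − T_c,in)
ṁ_c = 399960 / [2.30 × (73.5 − 47.8)] = 6766.4 kg/h

ṁ_c = 6770 kg/h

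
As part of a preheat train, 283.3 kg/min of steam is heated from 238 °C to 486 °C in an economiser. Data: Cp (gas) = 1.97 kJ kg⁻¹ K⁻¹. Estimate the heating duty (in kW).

Q = ṁ·Cp·ΔT = 283.3 × 1.97 × (486 − 238) = 138410 kJ/min
Converting: 138410 / 60 s = 2306.8 kW

Q = 2310 kW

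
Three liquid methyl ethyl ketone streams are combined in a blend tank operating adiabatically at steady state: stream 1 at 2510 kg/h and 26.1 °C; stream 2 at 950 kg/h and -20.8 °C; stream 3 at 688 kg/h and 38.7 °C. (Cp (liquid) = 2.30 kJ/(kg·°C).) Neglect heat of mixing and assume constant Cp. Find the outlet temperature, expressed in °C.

Adiabatic, steady state ⇒ Σ ṁᵢCp,ᵢ(T_out − Tᵢ) = 0
Σ ṁᵢCp,ᵢTᵢ = 2510×2.30×26.1 + 950×2.30×-20.8 + 688×2.30×38.7 = 166470
Σ ṁᵢCp,ᵢ = 2510×2.30 + 950×2.30 + 688×2.30 = 9540.4
T_out = 166470 / 9540.4 = 17.449 °C

T_out = 17.4 °C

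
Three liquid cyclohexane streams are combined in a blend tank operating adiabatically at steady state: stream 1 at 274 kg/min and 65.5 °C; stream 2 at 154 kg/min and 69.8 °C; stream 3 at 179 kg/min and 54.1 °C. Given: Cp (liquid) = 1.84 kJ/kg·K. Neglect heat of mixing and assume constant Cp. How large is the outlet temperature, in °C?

T_out = 63.2 °C

Energy balance with Q = 0: Σ ṁᵢCp,ᵢ(T_out − Tᵢ) = 0
T_out = Σ ṁᵢCp,ᵢTᵢ / Σ ṁᵢCp,ᵢ
      = 70619 / 1116.9 = 63.229 °C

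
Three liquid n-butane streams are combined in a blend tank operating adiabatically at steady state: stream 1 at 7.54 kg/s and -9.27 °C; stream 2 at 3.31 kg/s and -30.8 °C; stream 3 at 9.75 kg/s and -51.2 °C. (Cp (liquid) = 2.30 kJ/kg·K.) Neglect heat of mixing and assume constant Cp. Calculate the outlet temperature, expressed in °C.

No heat crosses the boundary, so H_out = H_in.
Σ ṁᵢCp,ᵢTᵢ = 7.54×2.30×-9.27 + 3.31×2.30×-30.8 + 9.75×2.30×-51.2 = -1543.4
Σ ṁᵢCp,ᵢ = 7.54×2.30 + 3.31×2.30 + 9.75×2.30 = 47.38
T_out = -1543.4 / 47.38 = -32.575 °C

T_out = -32.6 °C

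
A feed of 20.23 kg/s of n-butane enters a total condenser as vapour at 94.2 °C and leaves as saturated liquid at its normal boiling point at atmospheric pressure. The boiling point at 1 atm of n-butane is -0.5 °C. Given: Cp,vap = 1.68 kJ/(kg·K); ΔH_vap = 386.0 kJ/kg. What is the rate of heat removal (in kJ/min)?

Q_c = 662000 kJ/min

vapour 94.2→-0.5 °C: -159.1 kJ/kg
condensation at -0.5 °C: -386 kJ/kg
Δh = -159.1 + -386 = -545.1 kJ/kg
Q = ṁ·Δh = 20.23 kg/s × -545.1 kJ/kg = -11027 kJ/s
|Q| = 11027 kW = 661640 kJ/min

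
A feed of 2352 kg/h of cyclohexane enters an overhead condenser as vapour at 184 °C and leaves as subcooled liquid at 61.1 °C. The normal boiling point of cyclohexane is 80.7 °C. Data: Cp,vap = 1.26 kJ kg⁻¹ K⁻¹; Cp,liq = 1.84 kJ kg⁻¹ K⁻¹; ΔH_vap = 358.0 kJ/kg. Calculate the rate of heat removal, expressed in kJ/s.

Q_c = 342 kJ/s

vapour 184→80.7 °C: -130.16 kJ/kg
condensation at 80.7 °C: -358 kJ/kg
liquid 80.7→61.1 °C: -36.064 kJ/kg
Δh = -130.16 + -358 + -36.064 = -524.22 kJ/kg
Q = ṁ·Δh = 2352 kg/h × -524.22 kJ/kg = -1.233e+06 kJ/h
|Q| = 342.49 kW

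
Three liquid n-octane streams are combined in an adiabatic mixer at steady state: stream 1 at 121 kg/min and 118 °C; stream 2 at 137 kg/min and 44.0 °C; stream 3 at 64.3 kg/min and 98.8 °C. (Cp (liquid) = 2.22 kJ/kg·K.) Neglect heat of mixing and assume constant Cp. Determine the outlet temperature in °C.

T_out = 82.7 °C

No heat crosses the boundary, so H_out = H_in.
T_out = Σ ṁᵢCp,ᵢTᵢ / Σ ṁᵢCp,ᵢ
      = 59183 / 715.51 = 82.714 °C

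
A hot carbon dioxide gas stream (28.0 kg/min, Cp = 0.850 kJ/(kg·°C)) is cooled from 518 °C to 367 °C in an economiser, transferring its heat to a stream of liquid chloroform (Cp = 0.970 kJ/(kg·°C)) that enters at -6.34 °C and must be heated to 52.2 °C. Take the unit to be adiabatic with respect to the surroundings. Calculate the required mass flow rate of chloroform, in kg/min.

Heat released by hot stream: Q = 28.0 × 0.850 × (518 − 367) = 3593.8 kJ/min
Energy balance on cold side (adiabatic exchanger): Q = ṁ_c·Cp_c·(T_c,out − T_c,in)
ṁ_c = 3593.8 / [0.970 × (52.2 − -6.34)] = 63.289 kg/min

ṁ_c = 63.3 kg/min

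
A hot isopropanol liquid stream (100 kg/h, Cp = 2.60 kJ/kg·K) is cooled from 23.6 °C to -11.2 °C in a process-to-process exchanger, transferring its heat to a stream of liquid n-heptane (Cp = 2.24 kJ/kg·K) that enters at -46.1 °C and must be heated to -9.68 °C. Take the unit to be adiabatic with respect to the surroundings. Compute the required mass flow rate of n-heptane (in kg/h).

Heat released by hot stream: Q = 100 × 2.60 × (23.6 − -11.2) = 9048 kJ/h
Energy balance on cold side (adiabatic exchanger): Q = ṁ_c·Cp_c·(T_c,out − T_c,in)
ṁ_c = 9048 / [2.24 × (-9.68 − -46.1)] = 110.91 kg/h

ṁ_c = 111 kg/h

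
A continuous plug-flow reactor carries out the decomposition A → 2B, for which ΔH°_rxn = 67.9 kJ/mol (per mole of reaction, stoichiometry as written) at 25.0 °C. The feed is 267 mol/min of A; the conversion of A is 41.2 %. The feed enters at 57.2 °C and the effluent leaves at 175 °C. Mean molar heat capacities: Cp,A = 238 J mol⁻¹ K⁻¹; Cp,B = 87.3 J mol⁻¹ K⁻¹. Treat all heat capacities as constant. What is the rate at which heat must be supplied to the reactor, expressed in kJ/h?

Q_in = 835000 kJ/h

Extent of reaction ξ = 0.412 × 267 = 110 mol/min
Reaction term: ξ·ΔH°_rxn = 110 × 67.9 = 7469.3 kJ/min
Sensible, feed 57.2→25 °C: -2046.2 kJ/min
Outlet flows (mol/min): A 157, B 220.01
Sensible, products 25→175 °C: 8485.8 kJ/min
Q = ΔH = 13909 kJ/min = 231.81 kW
Heat supplied = 834530 kJ/h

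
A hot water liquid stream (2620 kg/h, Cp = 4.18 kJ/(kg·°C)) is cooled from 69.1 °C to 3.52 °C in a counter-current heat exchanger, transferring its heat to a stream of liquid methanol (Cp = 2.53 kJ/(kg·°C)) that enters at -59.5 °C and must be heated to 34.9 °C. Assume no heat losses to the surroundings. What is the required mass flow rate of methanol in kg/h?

Heat released by hot stream: Q = 2620 × 4.18 × (69.1 − 3.52) = 718210 kJ/h
Energy balance on cold side (adiabatic exchanger): Q = ṁ_c·Cp_c·(T_c,out − T_c,in)
ṁ_c = 718210 / [2.53 × (34.9 − -59.5)] = 3007.2 kg/h

ṁ_c = 3010 kg/h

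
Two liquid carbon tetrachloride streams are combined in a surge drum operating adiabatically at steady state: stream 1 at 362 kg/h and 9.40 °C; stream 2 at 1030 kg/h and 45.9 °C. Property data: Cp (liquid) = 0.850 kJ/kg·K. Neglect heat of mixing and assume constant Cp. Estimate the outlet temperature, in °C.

T_out = 36.4 °C

No heat crosses the boundary, so H_out = H_in.
Σ ṁᵢCp,ᵢTᵢ = 362×0.850×9.40 + 1030×0.850×45.9 = 43078
Σ ṁᵢCp,ᵢ = 362×0.850 + 1030×0.850 = 1183.2
T_out = 43078 / 1183.2 = 36.408 °C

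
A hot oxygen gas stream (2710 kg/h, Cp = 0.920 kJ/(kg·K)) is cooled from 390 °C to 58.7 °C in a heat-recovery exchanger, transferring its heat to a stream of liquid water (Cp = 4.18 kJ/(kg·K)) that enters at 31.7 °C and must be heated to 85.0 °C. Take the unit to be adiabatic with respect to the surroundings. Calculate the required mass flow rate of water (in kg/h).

Heat released by hot stream: Q = 2710 × 0.920 × (390 − 58.7) = 826000 kJ/h
Energy balance on cold side (adiabatic exchanger): Q = ṁ_c·Cp_c·(T_c,out − T_c,in)
ṁ_c = 826000 / [4.18 × (85.0 − 31.7)] = 3707.4 kg/h

ṁ_c = 3710 kg/h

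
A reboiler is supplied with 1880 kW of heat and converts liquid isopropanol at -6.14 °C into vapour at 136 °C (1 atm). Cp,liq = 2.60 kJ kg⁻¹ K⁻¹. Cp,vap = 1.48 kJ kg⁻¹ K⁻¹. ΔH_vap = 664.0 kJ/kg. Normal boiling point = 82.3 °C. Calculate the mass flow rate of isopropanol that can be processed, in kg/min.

Δh = 2.60×(82.3−-6.14) + 664.0 + 1.48×(136−82.3) = 973.42 kJ/kg
Q = 1880 kW = 1880 kJ/s = 112800 kJ/min
ṁ = Q/Δh = 112800 / 973.42 = 115.88 kg/min

ṁ = 116 kg/min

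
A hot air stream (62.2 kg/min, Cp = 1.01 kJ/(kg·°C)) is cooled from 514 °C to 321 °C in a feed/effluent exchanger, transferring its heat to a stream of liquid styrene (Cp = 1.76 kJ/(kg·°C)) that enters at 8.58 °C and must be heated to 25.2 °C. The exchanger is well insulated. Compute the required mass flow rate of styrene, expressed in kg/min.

ṁ_c = 415 kg/min

Heat released by hot stream: Q = 62.2 × 1.01 × (514 − 321) = 12125 kJ/min
Energy balance on cold side (adiabatic exchanger): Q = ṁ_c·Cp_c·(T_c,out − T_c,in)
ṁ_c = 12125 / [1.76 × (25.2 − 8.58)] = 414.5 kg/min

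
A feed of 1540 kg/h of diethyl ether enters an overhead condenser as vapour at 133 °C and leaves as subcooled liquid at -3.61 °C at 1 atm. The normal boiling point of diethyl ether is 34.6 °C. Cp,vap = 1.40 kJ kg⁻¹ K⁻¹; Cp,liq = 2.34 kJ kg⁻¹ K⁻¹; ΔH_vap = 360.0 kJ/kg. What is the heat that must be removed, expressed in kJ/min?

vapour 133→34.6 °C: -137.76 kJ/kg
condensation at 34.6 °C: -360 kJ/kg
liquid 34.6→-3.61 °C: -89.411 kJ/kg
Δh = -137.76 + -360 + -89.411 = -587.17 kJ/kg
Q = ṁ·Δh = 1540 kg/h × -587.17 kJ/kg = -904240 kJ/h
|Q| = 251.18 kW = 15071 kJ/min

Q_c = 15100 kJ/min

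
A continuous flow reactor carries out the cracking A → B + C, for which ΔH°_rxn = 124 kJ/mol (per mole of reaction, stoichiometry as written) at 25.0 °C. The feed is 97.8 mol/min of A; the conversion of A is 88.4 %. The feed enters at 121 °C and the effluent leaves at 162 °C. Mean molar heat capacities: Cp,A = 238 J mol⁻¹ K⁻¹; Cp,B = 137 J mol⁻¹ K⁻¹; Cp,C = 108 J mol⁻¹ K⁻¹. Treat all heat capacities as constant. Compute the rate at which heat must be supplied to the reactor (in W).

Q_in = 196000 W

Extent of reaction ξ = 0.884 × 97.8 = 86.455 mol/min
Reaction term: ξ·ΔH°_rxn = 86.455 × 124 = 10720 kJ/min
Sensible, feed 121→25 °C: -2234.5 kJ/min
Outlet flows (mol/min): A 11.345, B 86.455, C 86.455
Sensible, products 25→162 °C: 3271.8 kJ/min
Q = ΔH = 11758 kJ/min = 195.96 kW
Heat supplied = 195960 W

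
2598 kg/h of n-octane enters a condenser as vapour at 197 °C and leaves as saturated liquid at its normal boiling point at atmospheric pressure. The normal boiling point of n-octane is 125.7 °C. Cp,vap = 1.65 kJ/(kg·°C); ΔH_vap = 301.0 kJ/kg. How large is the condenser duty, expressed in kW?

vapour 197→125.7 °C: -117.64 kJ/kg
condensation at 125.7 °C: -301 kJ/kg
Δh = -117.64 + -301 = -418.64 kJ/kg
Q = ṁ·Δh = 2598 kg/h × -418.64 kJ/kg = -1.0876e+06 kJ/h
|Q| = 302.12 kW

Q_c = 302 kW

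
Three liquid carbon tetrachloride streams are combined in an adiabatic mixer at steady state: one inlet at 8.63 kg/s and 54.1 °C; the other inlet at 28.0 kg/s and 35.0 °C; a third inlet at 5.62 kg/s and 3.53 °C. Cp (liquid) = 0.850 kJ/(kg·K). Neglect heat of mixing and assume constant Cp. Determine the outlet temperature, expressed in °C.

T_out = 34.7 °C

Energy balance with Q = 0: Σ ṁᵢCp,ᵢ(T_out − Tᵢ) = 0
T_out = Σ ṁᵢCp,ᵢTᵢ / Σ ṁᵢCp,ᵢ
      = 1246.7 / 35.913 = 34.715 °C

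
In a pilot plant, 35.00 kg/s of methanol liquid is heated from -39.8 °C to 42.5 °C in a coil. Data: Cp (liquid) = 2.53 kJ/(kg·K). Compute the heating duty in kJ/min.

Q = ṁ·Cp·ΔT = 35.00 × 2.53 × (42.5 − -39.8) = 7287.7 kJ/s
Heating duty = 437260 kJ/min

Q = 437000 kJ/min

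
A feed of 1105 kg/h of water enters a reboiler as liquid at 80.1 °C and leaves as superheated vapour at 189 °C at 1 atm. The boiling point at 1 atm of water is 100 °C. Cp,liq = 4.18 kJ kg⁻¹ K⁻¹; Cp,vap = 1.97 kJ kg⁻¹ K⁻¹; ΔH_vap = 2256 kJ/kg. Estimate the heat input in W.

liquid 80.1→100 °C: 83.182 kJ/kg
vaporisation at 100 °C: 2256 kJ/kg
vapour 100→189 °C: 175.33 kJ/kg
Δh = 83.182 + 2256 + 175.33 = 2514.5 kJ/kg
Q = ṁ·Δh = 1105 kg/h × 2514.5 kJ/kg = 2.7785e+06 kJ/h
|Q| = 771.82 kW = 771820 W

Q = 772000 W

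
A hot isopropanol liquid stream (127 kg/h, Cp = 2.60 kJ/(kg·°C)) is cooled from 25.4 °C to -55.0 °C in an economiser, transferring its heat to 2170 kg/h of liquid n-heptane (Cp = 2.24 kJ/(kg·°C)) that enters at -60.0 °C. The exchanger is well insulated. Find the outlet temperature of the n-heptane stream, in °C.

T_c,out = -54.5 °C

Heat released by hot stream: Q = 127 × 2.60 × (25.4 − -55.0) = 26548 kJ/h
Energy balance on cold side (adiabatic exchanger): Q = ṁ_c·Cp_c·(T_c,out − T_c,in)
T_c,out = -60.0 + 26548/(2170 × 2.24) = -54.538 °C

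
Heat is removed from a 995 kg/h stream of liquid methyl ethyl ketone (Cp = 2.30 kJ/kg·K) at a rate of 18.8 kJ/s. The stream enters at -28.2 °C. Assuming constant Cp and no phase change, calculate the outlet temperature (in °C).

Q = 18.8 kJ/s = 67680 kJ/h
ΔT = Q/(ṁ·Cp) = 67680/(995×2.30) = 29.574 K
T_out = -28.2 − 29.574 = -57.774 °C

T_out = -57.8 °C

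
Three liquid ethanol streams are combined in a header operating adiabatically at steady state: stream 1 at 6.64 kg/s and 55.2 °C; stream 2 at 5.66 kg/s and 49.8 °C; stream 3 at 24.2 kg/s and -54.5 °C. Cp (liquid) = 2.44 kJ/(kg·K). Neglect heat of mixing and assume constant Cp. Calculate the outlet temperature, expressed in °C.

T_out = -18.4 °C

Adiabatic, steady state ⇒ Σ ṁᵢCp,ᵢ(T_out − Tᵢ) = 0
Σ ṁᵢCp,ᵢTᵢ = 6.64×2.44×55.2 + 5.66×2.44×49.8 + 24.2×2.44×-54.5 = -1636
Σ ṁᵢCp,ᵢ = 6.64×2.44 + 5.66×2.44 + 24.2×2.44 = 89.06
T_out = -1636 / 89.06 = -18.37 °C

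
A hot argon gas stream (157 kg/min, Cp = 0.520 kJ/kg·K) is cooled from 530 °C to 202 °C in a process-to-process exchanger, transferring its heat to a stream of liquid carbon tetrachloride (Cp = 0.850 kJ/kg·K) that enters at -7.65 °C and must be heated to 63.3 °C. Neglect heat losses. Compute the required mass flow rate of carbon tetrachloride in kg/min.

Heat released by hot stream: Q = 157 × 0.520 × (530 − 202) = 26778 kJ/min
Energy balance on cold side (adiabatic exchanger): Q = ṁ_c·Cp_c·(T_c,out − T_c,in)
ṁ_c = 26778 / [0.850 × (63.3 − -7.65)] = 444.02 kg/min

ṁ_c = 444 kg/min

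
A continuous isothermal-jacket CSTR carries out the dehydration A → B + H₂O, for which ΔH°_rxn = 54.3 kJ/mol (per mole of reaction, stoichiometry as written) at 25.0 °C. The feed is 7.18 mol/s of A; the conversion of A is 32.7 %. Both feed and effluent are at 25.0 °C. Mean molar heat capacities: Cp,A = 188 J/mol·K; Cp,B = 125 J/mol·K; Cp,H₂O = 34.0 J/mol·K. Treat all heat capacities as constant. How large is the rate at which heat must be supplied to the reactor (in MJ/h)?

Extent of reaction ξ = 0.327 × 7.18 = 2.3479 mol/s
Reaction term: ξ·ΔH°_rxn = 2.3479 × 54.3 = 127.49 kJ/s
Q = ΔH = 127.49 kJ/s = 127.49 kW
Heat supplied = 458.96 MJ/h

Q_in = 459 MJ/h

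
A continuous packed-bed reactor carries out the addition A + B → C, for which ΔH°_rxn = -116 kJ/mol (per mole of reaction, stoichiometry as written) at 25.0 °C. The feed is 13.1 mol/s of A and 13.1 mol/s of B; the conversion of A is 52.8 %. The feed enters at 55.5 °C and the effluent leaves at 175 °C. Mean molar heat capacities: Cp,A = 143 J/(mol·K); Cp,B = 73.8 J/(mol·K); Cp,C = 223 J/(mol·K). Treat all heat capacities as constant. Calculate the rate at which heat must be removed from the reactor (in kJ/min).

Extent of reaction ξ = 0.528 × 13.1 = 6.9168 mol/s
Reaction term: ξ·ΔH°_rxn = 6.9168 × -116 = -802.35 kJ/s
Sensible, feed 55.5→25 °C: -86.622 kJ/s
Outlet flows (mol/s): A 6.1832, B 6.1832, C 6.9168
Sensible, products 25→175 °C: 432.44 kJ/s
Q = ΔH = -456.53 kJ/s = -456.53 kW
Heat removed = 27392 kJ/min

Q_out = 27400 kJ/min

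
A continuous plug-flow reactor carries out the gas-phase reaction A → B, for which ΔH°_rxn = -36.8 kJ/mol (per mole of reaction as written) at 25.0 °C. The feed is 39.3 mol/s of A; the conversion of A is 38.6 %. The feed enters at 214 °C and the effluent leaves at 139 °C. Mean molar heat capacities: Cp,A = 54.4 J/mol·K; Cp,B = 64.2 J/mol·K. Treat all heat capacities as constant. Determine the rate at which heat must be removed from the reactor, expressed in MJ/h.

Q_out = 2530 MJ/h

Extent of reaction ξ = 0.386 × 39.3 = 15.17 mol/s
Reaction term: ξ·ΔH°_rxn = 15.17 × -36.8 = -558.25 kJ/s
Sensible, feed 214→25 °C: -404.07 kJ/s
Outlet flows (mol/s): A 24.13, B 15.17
Sensible, products 25→139 °C: 260.67 kJ/s
Q = ΔH = -701.64 kJ/s = -701.64 kW
Heat removed = 2525.9 MJ/h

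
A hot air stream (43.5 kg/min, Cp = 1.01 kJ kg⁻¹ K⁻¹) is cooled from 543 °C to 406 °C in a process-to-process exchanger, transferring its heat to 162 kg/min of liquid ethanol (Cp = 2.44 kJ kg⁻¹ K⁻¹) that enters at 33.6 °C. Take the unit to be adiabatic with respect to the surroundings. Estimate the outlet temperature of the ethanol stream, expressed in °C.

Heat released by hot stream: Q = 43.5 × 1.01 × (543 − 406) = 6019.1 kJ/min
Energy balance on cold side (adiabatic exchanger): Q = ṁ_c·Cp_c·(T_c,out − T_c,in)
T_c,out = 33.6 + 6019.1/(162 × 2.44) = 48.827 °C

T_c,out = 48.8 °C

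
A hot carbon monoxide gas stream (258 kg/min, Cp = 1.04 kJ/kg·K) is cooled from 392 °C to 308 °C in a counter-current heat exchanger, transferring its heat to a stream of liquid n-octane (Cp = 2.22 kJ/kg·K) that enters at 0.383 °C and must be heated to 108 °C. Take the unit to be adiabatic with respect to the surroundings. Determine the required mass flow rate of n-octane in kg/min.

Heat released by hot stream: Q = 258 × 1.04 × (392 − 308) = 22539 kJ/min
Energy balance on cold side (adiabatic exchanger): Q = ṁ_c·Cp_c·(T_c,out − T_c,in)
ṁ_c = 22539 / [2.22 × (108 − 0.383)] = 94.341 kg/min

ṁ_c = 94.3 kg/min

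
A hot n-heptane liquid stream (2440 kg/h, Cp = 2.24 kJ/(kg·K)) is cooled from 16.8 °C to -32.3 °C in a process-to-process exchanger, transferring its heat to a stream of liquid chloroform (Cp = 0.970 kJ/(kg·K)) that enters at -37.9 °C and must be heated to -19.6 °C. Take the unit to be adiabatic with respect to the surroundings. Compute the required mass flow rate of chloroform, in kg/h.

ṁ_c = 15100 kg/h

Heat released by hot stream: Q = 2440 × 2.24 × (16.8 − -32.3) = 268360 kJ/h
Energy balance on cold side (adiabatic exchanger): Q = ṁ_c·Cp_c·(T_c,out − T_c,in)
ṁ_c = 268360 / [0.970 × (-19.6 − -37.9)] = 15118 kg/h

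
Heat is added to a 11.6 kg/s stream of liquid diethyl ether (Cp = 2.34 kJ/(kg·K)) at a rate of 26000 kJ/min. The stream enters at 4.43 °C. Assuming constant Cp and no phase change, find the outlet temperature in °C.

Q = 26000 kJ/min = 433.33 kJ/s
ΔT = Q/(ṁ·Cp) = 433.33/(11.6×2.34) = 15.964 K
T_out = 4.43 + 15.964 = 20.394 °C

T_out = 20.4 °C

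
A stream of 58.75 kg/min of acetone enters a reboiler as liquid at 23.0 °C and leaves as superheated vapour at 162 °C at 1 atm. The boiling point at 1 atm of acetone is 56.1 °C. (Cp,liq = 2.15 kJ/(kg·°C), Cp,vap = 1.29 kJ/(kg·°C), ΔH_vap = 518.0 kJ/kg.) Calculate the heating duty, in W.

liquid 23.0→56.1 °C: 71.165 kJ/kg
vaporisation at 56.1 °C: 518 kJ/kg
vapour 56.1→162 °C: 136.61 kJ/kg
Δh = 71.165 + 518 + 136.61 = 725.78 kJ/kg
Q = ṁ·Δh = 58.75 kg/min × 725.78 kJ/kg = 42639 kJ/min
|Q| = 710.66 kW = 710660 W

Q = 711000 W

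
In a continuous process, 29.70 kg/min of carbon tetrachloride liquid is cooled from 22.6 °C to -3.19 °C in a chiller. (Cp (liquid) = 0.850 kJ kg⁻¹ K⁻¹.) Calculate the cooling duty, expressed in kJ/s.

Q = ṁ·Cp·ΔT = 29.70 × 0.850 × (-3.19 − 22.6) = -651.07 kJ/min
Converting: 651.07 / 60 s = 10.851 kW

Q_c = 10.9 kJ/s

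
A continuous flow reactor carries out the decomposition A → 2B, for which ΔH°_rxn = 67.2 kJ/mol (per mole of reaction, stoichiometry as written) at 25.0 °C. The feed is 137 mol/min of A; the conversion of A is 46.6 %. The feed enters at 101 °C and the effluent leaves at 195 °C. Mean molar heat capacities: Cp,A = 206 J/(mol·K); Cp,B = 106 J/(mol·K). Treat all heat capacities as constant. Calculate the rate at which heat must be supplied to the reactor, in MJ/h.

Q_in = 420 MJ/h

Extent of reaction ξ = 0.466 × 137 = 63.842 mol/min
Reaction term: ξ·ΔH°_rxn = 63.842 × 67.2 = 4290.2 kJ/min
Sensible, feed 101→25 °C: -2144.9 kJ/min
Outlet flows (mol/min): A 73.158, B 127.68
Sensible, products 25→195 °C: 4862.9 kJ/min
Q = ΔH = 7008.2 kJ/min = 116.8 kW
Heat supplied = 420.49 MJ/h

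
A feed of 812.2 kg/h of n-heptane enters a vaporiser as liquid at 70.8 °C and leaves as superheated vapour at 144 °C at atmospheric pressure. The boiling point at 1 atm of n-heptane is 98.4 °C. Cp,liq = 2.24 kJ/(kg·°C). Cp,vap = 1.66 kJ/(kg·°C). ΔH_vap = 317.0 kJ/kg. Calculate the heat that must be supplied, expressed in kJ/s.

liquid 70.8→98.4 °C: 61.824 kJ/kg
vaporisation at 98.4 °C: 317 kJ/kg
vapour 98.4→144 °C: 75.696 kJ/kg
Δh = 61.824 + 317 + 75.696 = 454.52 kJ/kg
Q = ṁ·Δh = 812.2 kg/h × 454.52 kJ/kg = 369160 kJ/h
|Q| = 102.54 kW

Q = 103 kJ/s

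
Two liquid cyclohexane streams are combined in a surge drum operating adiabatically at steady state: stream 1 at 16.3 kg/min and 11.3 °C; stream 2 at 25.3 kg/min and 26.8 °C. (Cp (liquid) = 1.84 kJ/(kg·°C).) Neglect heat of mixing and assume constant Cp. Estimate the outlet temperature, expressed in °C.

T_out = 20.7 °C

Energy balance with Q = 0: Σ ṁᵢCp,ᵢ(T_out − Tᵢ) = 0
T_out = Σ ṁᵢCp,ᵢTᵢ / Σ ṁᵢCp,ᵢ
      = 1586.5 / 76.544 = 20.727 °C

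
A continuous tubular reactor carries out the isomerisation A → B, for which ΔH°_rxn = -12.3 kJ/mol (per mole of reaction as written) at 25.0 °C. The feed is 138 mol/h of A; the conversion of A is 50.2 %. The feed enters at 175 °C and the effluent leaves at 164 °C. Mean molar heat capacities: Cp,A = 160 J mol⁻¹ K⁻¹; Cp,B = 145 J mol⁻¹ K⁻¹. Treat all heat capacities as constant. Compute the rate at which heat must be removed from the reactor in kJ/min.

Extent of reaction ξ = 0.502 × 138 = 69.276 mol/h
Reaction term: ξ·ΔH°_rxn = 69.276 × -12.3 = -852.09 kJ/h
Sensible, feed 175→25 °C: -3312 kJ/h
Outlet flows (mol/h): A 68.724, B 69.276
Sensible, products 25→164 °C: 2924.7 kJ/h
Q = ΔH = -1239.4 kJ/h = -0.34428 kW
Heat removed = 20.657 kJ/min

Q_out = 20.7 kJ/min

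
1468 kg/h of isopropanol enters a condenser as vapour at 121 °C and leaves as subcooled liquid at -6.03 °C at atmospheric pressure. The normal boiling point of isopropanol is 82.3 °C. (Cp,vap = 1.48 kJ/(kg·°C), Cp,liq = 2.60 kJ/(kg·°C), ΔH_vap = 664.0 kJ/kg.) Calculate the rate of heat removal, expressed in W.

vapour 121→82.3 °C: -57.276 kJ/kg
condensation at 82.3 °C: -664 kJ/kg
liquid 82.3→-6.03 °C: -229.66 kJ/kg
Δh = -57.276 + -664 + -229.66 = -950.93 kJ/kg
Q = ṁ·Δh = 1468 kg/h × -950.93 kJ/kg = -1.396e+06 kJ/h
|Q| = 387.77 kW = 387770 W

Q_c = 388000 W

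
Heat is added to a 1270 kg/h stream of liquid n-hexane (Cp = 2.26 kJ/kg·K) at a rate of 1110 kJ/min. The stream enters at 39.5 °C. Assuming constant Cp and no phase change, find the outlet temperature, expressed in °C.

T_out = 62.7 °C

Q = 1110 kJ/min = 66600 kJ/h
ΔT = Q/(ṁ·Cp) = 66600/(1270×2.26) = 23.204 K
T_out = 39.5 + 23.204 = 62.704 °C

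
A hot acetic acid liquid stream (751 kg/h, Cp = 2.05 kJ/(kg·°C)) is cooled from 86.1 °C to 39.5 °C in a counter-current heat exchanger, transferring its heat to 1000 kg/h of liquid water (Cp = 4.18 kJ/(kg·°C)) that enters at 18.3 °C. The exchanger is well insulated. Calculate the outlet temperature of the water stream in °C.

Heat released by hot stream: Q = 751 × 2.05 × (86.1 − 39.5) = 71743 kJ/h
Energy balance on cold side (adiabatic exchanger): Q = ṁ_c·Cp_c·(T_c,out − T_c,in)
T_c,out = 18.3 + 71743/(1000 × 4.18) = 35.463 °C

T_c,out = 35.5 °C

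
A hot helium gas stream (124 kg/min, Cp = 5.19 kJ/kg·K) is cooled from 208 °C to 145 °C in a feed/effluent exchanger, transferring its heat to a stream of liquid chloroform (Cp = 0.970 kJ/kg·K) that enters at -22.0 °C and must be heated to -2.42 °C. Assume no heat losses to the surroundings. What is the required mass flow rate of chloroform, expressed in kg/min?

Heat released by hot stream: Q = 124 × 5.19 × (208 − 145) = 40544 kJ/min
Energy balance on cold side (adiabatic exchanger): Q = ṁ_c·Cp_c·(T_c,out − T_c,in)
ṁ_c = 40544 / [0.970 × (-2.42 − -22.0)] = 2134.7 kg/min

ṁ_c = 2130 kg/min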